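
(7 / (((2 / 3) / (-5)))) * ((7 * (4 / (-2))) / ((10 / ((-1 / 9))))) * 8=-196 / 3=-65.33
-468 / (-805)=468 / 805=0.58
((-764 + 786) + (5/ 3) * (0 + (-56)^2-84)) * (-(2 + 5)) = -107282/ 3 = -35760.67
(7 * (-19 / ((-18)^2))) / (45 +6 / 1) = -133 / 16524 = -0.01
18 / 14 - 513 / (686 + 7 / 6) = 0.54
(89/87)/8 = 89/696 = 0.13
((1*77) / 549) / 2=77 / 1098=0.07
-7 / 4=-1.75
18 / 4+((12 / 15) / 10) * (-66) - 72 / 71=-6369 / 3550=-1.79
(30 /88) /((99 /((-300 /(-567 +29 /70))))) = 8750 /4798981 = 0.00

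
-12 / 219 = -0.05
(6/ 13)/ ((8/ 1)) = 3/ 52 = 0.06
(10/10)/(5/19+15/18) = 114/125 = 0.91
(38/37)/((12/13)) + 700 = 155647/222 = 701.11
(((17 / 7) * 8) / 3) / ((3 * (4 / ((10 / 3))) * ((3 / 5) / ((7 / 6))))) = 850 / 243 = 3.50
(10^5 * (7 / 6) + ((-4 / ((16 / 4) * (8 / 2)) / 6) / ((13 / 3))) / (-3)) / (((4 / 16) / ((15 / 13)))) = 182000005 / 338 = 538461.55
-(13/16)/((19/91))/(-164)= 0.02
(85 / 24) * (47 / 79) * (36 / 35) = 2397 / 1106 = 2.17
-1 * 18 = -18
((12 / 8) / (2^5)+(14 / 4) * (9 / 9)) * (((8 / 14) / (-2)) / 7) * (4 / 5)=-227 / 1960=-0.12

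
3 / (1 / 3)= 9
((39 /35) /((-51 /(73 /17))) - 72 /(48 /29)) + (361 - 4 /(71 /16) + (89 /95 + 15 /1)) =9072421367 /27290270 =332.44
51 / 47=1.09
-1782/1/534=-3.34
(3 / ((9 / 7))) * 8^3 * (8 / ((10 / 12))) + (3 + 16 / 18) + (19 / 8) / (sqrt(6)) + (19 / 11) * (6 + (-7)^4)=19 * sqrt(6) / 48 + 7736966 / 495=15631.20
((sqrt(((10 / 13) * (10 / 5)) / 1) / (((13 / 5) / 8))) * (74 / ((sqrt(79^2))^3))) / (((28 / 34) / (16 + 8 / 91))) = 73668480 * sqrt(65) / 53077127467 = 0.01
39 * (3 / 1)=117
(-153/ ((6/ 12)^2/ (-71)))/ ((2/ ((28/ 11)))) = 608328/ 11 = 55302.55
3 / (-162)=-1 / 54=-0.02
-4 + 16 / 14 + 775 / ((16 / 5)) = 26805 / 112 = 239.33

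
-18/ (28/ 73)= -657/ 14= -46.93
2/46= 1/23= 0.04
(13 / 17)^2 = 169 / 289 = 0.58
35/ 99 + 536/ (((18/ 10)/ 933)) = 27504875/ 99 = 277827.02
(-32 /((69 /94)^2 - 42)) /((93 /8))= 2262016 /34070643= 0.07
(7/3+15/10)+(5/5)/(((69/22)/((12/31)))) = 16927/4278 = 3.96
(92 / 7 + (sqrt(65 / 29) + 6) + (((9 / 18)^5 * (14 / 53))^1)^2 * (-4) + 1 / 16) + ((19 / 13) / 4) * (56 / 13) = sqrt(1885) / 29 + 4419184429 / 212675008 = 22.28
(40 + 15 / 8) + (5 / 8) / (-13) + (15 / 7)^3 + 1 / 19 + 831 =882.72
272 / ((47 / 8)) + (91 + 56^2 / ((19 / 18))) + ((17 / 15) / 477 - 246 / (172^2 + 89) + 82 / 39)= 283929338912782 / 91285572105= 3110.34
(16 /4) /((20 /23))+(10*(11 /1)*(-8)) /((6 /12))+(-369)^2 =672028 /5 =134405.60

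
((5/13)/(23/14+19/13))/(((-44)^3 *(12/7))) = -49/57754752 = -0.00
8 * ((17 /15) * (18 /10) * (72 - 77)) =-408 /5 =-81.60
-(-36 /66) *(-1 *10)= -60 /11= -5.45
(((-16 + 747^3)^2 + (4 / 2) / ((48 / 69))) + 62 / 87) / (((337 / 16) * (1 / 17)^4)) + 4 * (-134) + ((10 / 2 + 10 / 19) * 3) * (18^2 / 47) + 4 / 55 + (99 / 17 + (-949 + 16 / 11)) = 16866367857173801011888244362076 / 24480045645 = 688984330411929712392.01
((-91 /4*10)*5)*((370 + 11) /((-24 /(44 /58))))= 3178175 /232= 13699.03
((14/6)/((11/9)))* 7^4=50421/11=4583.73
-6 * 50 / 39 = -100 / 13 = -7.69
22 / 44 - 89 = -177 / 2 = -88.50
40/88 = 5/11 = 0.45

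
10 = 10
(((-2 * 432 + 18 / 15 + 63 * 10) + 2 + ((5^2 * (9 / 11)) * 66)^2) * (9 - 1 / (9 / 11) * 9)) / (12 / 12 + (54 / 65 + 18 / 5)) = -236894996 / 353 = -671090.64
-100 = -100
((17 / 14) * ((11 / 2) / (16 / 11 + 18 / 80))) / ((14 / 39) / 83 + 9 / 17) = 1131946530 / 151936183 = 7.45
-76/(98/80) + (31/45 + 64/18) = -127441/2205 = -57.80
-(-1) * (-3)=-3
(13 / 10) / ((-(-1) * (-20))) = -0.06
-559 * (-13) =7267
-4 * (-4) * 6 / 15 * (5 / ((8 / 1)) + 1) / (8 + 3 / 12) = 1.26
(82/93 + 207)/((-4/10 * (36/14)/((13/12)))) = -8796515/40176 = -218.95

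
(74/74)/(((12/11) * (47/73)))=1.42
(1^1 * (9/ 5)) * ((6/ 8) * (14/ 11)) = 1.72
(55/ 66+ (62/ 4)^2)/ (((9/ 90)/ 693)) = 3341415/ 2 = 1670707.50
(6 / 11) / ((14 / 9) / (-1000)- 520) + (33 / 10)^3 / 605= 7509802869 / 128700385000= 0.06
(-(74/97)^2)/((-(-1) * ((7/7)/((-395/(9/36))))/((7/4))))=15141140/9409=1609.22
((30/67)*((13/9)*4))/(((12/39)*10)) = 169/201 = 0.84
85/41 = 2.07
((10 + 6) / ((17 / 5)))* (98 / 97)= 7840 / 1649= 4.75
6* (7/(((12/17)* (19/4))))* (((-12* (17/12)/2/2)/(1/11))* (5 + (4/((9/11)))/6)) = -3493721/1026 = -3405.19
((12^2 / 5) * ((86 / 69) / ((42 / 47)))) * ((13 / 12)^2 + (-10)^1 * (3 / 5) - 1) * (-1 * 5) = 1695619 / 1449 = 1170.20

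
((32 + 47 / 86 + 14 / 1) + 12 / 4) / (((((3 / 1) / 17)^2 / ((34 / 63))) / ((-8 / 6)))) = -83737172 / 73143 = -1144.84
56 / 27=2.07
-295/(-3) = 98.33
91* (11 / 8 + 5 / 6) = 4823 / 24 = 200.96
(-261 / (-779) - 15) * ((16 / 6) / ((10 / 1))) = -15232 / 3895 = -3.91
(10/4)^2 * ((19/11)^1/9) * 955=453625/396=1145.52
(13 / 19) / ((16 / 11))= 143 / 304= 0.47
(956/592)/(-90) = -239/13320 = -0.02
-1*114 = -114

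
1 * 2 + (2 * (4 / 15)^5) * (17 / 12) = 4564954 / 2278125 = 2.00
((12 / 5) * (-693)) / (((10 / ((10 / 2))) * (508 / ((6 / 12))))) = -2079 / 2540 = -0.82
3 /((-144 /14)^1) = -7 /24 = -0.29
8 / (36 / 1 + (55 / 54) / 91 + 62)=0.08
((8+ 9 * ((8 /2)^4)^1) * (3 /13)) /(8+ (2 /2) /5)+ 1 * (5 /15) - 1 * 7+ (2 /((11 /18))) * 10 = 1602820 /17589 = 91.13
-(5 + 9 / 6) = -13 / 2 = -6.50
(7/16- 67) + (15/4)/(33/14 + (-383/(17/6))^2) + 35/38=-491827970625/7492667024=-65.64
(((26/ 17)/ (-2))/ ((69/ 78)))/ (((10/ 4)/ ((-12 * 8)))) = 64896/ 1955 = 33.19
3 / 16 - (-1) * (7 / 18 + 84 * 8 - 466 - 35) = 24707 / 144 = 171.58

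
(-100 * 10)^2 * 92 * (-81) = -7452000000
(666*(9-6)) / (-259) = -54 / 7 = -7.71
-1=-1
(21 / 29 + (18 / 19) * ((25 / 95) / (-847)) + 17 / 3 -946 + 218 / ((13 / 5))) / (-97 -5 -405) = 295942196546 / 175331995839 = 1.69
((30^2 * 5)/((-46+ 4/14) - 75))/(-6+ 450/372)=43400/5577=7.78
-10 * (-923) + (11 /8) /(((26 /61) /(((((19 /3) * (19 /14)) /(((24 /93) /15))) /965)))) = 41506770601 /4496128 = 9231.67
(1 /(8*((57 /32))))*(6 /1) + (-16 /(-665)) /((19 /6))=5416 /12635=0.43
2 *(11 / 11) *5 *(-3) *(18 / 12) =-45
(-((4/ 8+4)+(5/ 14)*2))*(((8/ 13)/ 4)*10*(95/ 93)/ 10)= -6935/ 8463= -0.82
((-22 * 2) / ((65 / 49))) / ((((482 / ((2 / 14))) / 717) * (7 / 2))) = -2.01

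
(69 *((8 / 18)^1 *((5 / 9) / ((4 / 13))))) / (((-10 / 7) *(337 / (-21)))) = 14651 / 6066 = 2.42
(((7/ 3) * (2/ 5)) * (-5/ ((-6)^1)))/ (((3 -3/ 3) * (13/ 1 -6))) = 1/ 18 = 0.06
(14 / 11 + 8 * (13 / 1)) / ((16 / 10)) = 2895 / 44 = 65.80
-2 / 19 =-0.11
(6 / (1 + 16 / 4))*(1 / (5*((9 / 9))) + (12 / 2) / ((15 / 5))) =66 / 25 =2.64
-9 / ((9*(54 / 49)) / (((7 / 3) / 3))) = -343 / 486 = -0.71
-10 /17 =-0.59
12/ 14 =6/ 7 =0.86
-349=-349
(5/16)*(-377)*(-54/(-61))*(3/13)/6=-3915/976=-4.01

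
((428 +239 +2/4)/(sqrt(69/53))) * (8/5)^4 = 182272 * sqrt(3657)/2875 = 3833.93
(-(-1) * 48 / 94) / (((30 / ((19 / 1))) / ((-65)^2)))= 64220 / 47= 1366.38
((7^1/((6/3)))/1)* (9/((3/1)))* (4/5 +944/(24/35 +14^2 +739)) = 3110058/163745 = 18.99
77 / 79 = 0.97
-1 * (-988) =988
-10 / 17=-0.59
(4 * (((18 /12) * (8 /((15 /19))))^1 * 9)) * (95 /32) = 3249 /2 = 1624.50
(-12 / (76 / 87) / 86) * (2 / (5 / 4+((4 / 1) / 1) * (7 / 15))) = -15660 / 152779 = -0.10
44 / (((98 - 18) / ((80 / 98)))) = 22 / 49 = 0.45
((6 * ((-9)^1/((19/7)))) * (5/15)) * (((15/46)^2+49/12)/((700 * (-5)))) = 19947/2512750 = 0.01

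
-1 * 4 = -4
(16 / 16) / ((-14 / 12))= -6 / 7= -0.86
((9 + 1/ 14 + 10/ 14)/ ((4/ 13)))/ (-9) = -1781/ 504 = -3.53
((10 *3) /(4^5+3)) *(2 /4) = 0.01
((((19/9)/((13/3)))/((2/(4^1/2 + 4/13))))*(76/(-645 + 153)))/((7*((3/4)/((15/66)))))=-18050/4801797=-0.00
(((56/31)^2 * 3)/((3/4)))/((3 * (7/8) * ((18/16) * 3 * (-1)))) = -1.47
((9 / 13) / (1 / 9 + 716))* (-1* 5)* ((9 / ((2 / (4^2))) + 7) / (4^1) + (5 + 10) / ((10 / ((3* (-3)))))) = -2025 / 67028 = -0.03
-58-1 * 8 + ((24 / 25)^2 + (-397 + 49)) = -258174 / 625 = -413.08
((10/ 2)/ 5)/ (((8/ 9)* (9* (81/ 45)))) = 5/ 72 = 0.07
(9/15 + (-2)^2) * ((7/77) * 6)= 2.51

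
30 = 30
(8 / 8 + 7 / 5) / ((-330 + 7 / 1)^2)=0.00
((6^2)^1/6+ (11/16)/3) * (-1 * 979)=-292721/48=-6098.35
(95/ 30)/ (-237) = -19/ 1422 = -0.01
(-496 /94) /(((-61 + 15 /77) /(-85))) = -811580 /110027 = -7.38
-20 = -20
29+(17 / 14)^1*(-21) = 7 / 2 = 3.50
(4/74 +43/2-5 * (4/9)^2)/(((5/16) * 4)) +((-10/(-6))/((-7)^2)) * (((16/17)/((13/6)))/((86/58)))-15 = 2041798765/1395544059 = 1.46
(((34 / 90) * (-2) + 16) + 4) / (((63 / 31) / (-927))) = -2765138 / 315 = -8778.22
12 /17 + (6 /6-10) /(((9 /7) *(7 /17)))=-16.29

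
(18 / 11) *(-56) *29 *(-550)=1461600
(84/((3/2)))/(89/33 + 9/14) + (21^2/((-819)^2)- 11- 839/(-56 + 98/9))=23217454885/952842618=24.37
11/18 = 0.61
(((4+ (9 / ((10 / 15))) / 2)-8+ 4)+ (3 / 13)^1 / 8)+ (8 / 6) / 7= 15221 / 2184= 6.97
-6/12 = -1/2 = -0.50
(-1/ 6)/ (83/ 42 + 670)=-7/ 28223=-0.00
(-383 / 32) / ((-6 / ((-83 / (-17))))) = 31789 / 3264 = 9.74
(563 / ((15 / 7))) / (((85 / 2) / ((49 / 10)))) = 193109 / 6375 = 30.29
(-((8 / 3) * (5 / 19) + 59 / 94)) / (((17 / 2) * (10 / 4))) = -838 / 13395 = -0.06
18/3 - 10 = -4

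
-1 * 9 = -9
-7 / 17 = -0.41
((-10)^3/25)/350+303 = 302.89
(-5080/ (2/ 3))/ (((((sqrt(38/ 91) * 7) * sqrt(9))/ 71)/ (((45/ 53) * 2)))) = -8115300 * sqrt(3458)/ 7049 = -67700.14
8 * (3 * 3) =72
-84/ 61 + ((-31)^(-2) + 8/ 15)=-740977/ 879315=-0.84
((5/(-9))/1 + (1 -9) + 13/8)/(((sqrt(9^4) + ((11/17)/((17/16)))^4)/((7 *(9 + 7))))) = -48732641482826/5093962787673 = -9.57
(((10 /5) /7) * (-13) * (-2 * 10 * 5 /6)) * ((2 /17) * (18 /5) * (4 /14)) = 6240 /833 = 7.49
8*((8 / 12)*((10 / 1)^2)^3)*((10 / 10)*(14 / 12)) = 56000000 / 9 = 6222222.22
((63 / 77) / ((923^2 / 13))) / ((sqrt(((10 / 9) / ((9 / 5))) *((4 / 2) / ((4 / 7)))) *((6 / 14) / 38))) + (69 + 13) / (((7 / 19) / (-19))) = -29602 / 7 + 1026 *sqrt(7) / 3604315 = -4228.86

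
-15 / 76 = -0.20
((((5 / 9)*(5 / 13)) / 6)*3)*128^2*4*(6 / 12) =409600 / 117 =3500.85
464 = 464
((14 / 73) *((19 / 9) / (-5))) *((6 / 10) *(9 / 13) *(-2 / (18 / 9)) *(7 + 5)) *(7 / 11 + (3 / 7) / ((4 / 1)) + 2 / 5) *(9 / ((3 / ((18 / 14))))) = 16261074 / 9134125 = 1.78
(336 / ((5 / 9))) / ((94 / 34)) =51408 / 235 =218.76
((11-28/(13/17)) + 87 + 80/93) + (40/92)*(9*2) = 1948462/27807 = 70.07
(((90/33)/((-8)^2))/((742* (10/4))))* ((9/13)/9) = 3/1697696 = 0.00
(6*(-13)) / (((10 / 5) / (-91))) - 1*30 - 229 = 3290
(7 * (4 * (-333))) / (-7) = 1332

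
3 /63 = 1 /21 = 0.05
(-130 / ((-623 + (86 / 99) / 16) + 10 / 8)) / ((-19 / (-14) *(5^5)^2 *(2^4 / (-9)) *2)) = -81081 / 18272025390625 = -0.00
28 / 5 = 5.60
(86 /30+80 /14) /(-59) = -901 /6195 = -0.15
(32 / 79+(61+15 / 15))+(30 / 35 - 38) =13970 / 553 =25.26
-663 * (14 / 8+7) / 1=-23205 / 4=-5801.25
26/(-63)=-0.41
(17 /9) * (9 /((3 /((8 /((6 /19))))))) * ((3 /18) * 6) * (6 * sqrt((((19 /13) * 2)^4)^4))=11234694885873664 /2447192163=4590851.12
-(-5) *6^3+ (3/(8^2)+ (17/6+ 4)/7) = 1452895/1344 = 1081.02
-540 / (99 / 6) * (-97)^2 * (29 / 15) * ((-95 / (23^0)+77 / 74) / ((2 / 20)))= 227664303960 / 407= 559371754.20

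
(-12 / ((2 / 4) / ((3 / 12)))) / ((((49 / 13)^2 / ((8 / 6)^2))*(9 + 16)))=-5408 / 180075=-0.03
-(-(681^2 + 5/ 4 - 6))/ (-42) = -1855025/ 168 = -11041.82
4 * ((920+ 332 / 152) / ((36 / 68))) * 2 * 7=5560156 / 57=97546.60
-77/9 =-8.56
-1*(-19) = 19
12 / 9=4 / 3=1.33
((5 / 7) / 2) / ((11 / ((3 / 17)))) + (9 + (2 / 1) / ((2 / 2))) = 28813 / 2618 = 11.01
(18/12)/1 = 3/2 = 1.50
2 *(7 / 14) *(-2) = -2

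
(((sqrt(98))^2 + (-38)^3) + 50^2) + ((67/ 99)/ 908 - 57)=-4704138185/ 89892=-52331.00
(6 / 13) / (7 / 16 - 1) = -32 / 39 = -0.82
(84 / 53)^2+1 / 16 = 115705 / 44944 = 2.57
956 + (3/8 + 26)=7859/8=982.38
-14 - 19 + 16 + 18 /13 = -203 /13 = -15.62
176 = 176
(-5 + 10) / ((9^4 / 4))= 20 / 6561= 0.00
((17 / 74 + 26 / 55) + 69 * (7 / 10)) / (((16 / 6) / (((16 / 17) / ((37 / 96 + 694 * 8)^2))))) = 1102823424 / 1965825690784879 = 0.00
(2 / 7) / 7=2 / 49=0.04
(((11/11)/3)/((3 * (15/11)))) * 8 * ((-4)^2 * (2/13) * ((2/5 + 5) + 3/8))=27104/2925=9.27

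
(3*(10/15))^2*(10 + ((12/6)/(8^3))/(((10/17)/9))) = 25753/640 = 40.24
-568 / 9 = -63.11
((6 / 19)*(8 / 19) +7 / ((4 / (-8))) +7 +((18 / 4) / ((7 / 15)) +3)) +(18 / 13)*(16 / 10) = 2625191 / 328510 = 7.99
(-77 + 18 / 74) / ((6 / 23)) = -32660 / 111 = -294.23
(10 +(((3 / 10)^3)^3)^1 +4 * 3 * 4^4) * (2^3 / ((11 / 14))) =21574000137781 / 687500000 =31380.36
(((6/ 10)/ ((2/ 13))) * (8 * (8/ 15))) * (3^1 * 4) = 4992/ 25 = 199.68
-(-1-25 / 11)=36 / 11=3.27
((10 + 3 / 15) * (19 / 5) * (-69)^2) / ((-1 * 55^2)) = -4613409 / 75625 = -61.00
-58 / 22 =-29 / 11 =-2.64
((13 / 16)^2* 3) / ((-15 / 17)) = -2873 / 1280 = -2.24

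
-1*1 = -1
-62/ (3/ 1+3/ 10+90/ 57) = -11780/ 927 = -12.71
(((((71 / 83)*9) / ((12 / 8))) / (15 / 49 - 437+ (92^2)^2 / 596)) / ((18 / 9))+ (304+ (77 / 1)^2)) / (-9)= -150785880021733 / 217723875426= -692.56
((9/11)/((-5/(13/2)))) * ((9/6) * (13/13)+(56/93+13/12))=-9243/2728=-3.39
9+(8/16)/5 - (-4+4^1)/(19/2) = 91/10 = 9.10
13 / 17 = 0.76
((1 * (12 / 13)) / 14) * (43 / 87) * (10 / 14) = 430 / 18473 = 0.02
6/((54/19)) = 19/9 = 2.11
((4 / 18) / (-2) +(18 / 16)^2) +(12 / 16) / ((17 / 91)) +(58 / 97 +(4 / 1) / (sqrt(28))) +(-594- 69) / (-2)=2 * sqrt(7) / 7 +320344441 / 949824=338.02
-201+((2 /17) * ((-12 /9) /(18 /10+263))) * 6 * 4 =-1131107 /5627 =-201.01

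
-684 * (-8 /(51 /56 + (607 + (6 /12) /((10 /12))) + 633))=1532160 /347623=4.41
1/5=0.20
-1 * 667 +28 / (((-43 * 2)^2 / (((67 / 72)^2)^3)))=-171813040371426449 / 257591714512896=-667.00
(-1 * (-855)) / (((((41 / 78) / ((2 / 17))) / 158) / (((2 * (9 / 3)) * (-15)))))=-2721181.64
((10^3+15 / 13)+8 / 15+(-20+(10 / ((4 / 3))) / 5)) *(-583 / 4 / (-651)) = 223547269 / 1015560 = 220.12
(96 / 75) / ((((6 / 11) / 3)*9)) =176 / 225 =0.78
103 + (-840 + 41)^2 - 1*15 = 638489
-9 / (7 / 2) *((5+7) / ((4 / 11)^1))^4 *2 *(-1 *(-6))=-256158936 / 7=-36594133.71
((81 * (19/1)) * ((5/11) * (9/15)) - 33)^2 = 149557.98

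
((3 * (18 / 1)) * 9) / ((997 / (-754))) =-366444 / 997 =-367.55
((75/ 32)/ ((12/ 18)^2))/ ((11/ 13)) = 8775/ 1408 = 6.23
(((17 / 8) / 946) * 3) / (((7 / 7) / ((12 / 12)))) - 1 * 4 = -3.99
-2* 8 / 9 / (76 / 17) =-68 / 171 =-0.40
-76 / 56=-19 / 14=-1.36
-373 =-373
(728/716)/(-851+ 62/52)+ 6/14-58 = -1593900139/27685035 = -57.57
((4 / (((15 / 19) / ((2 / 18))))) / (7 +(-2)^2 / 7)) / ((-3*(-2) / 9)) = 266 / 2385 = 0.11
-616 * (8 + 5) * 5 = -40040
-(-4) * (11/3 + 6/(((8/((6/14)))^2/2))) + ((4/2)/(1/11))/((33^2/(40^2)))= 914465/19404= 47.13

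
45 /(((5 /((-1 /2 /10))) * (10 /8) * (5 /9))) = -81 /125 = -0.65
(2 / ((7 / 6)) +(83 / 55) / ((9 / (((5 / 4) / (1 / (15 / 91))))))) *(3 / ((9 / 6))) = 3001 / 858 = 3.50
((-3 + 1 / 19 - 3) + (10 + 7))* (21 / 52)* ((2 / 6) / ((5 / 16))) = 1176 / 247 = 4.76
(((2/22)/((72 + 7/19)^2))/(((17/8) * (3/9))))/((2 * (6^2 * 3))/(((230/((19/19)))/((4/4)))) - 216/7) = -116242/141913715625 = -0.00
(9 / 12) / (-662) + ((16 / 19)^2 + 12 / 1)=12147941 / 955928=12.71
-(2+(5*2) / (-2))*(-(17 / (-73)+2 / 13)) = 225 / 949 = 0.24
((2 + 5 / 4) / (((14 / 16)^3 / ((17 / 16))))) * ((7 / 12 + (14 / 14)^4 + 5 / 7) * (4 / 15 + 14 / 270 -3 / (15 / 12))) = -24.65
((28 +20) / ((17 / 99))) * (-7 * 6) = -199584 / 17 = -11740.24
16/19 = 0.84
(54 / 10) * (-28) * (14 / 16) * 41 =-54243 / 10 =-5424.30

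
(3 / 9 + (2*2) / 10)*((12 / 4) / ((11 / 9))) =1.80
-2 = -2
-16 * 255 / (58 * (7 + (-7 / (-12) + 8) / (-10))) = -244800 / 21373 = -11.45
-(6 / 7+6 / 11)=-108 / 77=-1.40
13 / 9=1.44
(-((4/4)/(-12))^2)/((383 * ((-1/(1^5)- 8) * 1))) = 0.00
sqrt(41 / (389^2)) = sqrt(41) / 389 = 0.02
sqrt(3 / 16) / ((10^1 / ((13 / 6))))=13 * sqrt(3) / 240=0.09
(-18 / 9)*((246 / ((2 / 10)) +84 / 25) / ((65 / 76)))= -4686768 / 1625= -2884.16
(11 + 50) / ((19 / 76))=244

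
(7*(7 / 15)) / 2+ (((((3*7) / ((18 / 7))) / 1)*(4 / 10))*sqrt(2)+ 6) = 49*sqrt(2) / 15+ 229 / 30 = 12.25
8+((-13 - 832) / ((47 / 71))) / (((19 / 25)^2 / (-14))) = 525091986 / 16967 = 30947.84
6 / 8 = 3 / 4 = 0.75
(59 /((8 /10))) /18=295 /72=4.10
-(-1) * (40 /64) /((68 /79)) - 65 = -34965 /544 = -64.27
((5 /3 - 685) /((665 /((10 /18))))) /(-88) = 1025 /158004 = 0.01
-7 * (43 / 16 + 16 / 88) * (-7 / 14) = 3535 / 352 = 10.04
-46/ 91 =-0.51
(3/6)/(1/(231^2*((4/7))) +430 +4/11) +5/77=66787187/1010443973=0.07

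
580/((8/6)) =435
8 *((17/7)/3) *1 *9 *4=1632/7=233.14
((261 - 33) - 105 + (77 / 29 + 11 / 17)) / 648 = 62267 / 319464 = 0.19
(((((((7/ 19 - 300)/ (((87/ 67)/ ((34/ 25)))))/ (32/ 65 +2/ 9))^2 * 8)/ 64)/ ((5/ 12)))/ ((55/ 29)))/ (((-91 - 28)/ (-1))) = 11285774363628531/ 44014777441250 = 256.41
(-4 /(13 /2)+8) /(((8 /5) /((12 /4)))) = 180 /13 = 13.85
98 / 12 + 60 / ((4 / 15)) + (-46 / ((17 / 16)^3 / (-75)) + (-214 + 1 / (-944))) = 40286221301 / 13913616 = 2895.45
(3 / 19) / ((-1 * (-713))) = 3 / 13547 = 0.00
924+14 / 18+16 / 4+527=13102 / 9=1455.78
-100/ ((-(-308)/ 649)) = -1475/ 7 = -210.71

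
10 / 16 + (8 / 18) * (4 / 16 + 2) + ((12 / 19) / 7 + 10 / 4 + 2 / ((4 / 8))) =8741 / 1064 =8.22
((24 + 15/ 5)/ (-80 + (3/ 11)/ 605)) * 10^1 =-1796850/ 532397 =-3.38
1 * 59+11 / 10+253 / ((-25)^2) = 75631 / 1250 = 60.50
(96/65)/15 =32/325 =0.10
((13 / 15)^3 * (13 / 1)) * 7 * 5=199927 / 675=296.19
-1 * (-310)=310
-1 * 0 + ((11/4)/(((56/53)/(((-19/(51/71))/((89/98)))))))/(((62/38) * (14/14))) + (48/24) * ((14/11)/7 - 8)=-1537832389/24764784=-62.10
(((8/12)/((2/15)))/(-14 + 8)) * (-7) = 35/6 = 5.83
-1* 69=-69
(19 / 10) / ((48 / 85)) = 323 / 96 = 3.36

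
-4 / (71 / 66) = -264 / 71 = -3.72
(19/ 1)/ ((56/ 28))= 19/ 2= 9.50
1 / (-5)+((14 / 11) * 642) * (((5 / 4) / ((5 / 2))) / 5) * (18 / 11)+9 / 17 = 1378552 / 10285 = 134.04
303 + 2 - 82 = 223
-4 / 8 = -1 / 2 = -0.50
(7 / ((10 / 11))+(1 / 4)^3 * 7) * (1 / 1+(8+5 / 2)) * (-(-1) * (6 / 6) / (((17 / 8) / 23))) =77763 / 80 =972.04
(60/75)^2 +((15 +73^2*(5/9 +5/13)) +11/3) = 14711222/2925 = 5029.48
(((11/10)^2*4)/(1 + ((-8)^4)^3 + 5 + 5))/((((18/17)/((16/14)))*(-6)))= -4114/324699527629575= -0.00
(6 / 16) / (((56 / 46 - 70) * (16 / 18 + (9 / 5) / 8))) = -0.00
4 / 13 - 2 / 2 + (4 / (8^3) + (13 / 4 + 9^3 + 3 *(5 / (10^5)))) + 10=771228281 / 1040000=741.57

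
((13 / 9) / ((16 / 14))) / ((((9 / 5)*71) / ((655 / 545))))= 59605 / 5014872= 0.01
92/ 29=3.17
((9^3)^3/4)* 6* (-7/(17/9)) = -73222472421/34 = -2153602130.03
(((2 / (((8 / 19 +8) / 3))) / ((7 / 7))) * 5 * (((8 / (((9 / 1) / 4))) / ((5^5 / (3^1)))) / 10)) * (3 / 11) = 57 / 171875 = 0.00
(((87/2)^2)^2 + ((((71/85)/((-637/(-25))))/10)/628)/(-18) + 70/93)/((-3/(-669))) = 3030010814436624989/3794741496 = 798476211.79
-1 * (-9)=9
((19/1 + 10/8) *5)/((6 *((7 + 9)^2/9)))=1215/2048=0.59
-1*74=-74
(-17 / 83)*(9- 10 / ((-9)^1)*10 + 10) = -4607 / 747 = -6.17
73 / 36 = 2.03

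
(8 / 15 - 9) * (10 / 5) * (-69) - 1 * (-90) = 6292 / 5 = 1258.40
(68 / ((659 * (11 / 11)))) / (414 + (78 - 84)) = 1 / 3954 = 0.00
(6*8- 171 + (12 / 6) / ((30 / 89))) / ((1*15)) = -1756 / 225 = -7.80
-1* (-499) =499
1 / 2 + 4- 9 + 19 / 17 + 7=123 / 34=3.62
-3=-3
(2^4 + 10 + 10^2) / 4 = 63 / 2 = 31.50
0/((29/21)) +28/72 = 7/18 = 0.39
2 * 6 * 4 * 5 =240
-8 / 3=-2.67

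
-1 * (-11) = 11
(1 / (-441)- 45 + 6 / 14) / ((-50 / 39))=255541 / 7350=34.77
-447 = -447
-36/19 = -1.89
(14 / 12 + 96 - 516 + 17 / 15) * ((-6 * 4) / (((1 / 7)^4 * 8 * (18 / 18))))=30086931 / 10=3008693.10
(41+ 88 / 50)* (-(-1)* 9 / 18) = 1069 / 50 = 21.38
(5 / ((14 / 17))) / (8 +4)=85 / 168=0.51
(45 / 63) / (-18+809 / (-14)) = -10 / 1061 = -0.01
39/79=0.49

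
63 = 63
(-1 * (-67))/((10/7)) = 469/10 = 46.90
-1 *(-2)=2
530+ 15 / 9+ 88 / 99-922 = -389.44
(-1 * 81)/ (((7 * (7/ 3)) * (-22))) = 243/ 1078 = 0.23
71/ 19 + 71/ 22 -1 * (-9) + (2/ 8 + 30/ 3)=21915/ 836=26.21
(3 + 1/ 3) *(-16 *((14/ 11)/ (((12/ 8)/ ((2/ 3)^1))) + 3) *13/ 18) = -367120/ 2673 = -137.34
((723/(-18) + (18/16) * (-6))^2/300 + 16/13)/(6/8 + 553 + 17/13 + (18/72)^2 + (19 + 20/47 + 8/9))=226154459/15188711700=0.01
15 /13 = 1.15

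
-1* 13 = -13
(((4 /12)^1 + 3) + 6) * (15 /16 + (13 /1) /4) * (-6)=-469 /2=-234.50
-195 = -195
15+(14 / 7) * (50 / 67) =1105 / 67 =16.49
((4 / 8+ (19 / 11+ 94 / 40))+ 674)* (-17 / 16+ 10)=1940731 / 320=6064.78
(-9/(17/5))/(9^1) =-5/17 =-0.29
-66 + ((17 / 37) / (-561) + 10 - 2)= -70819 / 1221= -58.00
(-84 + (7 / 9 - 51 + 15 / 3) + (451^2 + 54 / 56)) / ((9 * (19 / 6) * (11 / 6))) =51224731 / 13167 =3890.39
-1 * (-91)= 91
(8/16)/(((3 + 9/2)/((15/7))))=1/7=0.14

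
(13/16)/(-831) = -13/13296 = -0.00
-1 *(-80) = 80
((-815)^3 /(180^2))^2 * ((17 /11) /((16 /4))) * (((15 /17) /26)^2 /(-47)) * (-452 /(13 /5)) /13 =6622989882234428125 /187387388457984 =35343.84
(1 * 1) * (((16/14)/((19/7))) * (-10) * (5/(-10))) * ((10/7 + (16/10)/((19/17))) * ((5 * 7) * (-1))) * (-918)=69841440/361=193466.59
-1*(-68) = 68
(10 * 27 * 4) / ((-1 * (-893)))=1080 / 893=1.21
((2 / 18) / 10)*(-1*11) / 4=-11 / 360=-0.03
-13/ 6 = -2.17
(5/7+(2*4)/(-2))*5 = -115/7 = -16.43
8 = 8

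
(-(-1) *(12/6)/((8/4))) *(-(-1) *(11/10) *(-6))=-33/5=-6.60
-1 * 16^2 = -256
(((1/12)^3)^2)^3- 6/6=-26623333280885243903/26623333280885243904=-1.00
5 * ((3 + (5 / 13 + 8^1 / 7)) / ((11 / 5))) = 10300 / 1001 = 10.29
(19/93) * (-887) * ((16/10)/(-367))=134824/170655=0.79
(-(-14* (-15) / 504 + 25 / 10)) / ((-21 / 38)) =95 / 18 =5.28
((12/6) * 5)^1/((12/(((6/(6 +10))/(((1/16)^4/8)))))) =163840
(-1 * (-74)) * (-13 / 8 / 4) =-30.06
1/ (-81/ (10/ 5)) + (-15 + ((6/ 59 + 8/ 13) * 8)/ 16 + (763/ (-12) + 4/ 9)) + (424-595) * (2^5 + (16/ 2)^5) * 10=-13938336039175/ 248508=-56088077.81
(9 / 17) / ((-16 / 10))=-45 / 136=-0.33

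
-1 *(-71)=71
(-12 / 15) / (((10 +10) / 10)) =-2 / 5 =-0.40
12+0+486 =498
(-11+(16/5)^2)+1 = 6/25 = 0.24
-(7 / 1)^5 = -16807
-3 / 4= -0.75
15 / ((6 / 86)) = 215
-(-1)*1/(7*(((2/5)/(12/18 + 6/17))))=130/357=0.36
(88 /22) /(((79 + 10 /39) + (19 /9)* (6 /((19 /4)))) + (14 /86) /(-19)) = 21242 /435007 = 0.05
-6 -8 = -14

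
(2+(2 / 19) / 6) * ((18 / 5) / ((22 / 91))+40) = 69437 / 627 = 110.74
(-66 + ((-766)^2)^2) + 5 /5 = 344282603471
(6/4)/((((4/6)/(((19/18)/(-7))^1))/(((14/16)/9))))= -19/576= -0.03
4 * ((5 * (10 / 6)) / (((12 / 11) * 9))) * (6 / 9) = 550 / 243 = 2.26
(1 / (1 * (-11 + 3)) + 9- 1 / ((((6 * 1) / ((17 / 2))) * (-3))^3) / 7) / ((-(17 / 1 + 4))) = -2903417 / 6858432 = -0.42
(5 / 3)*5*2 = 50 / 3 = 16.67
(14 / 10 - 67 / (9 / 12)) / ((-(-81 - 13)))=-1319 / 1410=-0.94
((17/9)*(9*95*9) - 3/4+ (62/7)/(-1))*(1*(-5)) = -72626.96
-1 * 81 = -81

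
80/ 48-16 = -43/ 3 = -14.33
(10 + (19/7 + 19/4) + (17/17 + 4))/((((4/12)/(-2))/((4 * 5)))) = -18870/7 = -2695.71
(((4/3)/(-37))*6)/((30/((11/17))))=-44/9435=-0.00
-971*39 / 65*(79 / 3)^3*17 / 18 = -8138594773 / 810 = -10047647.87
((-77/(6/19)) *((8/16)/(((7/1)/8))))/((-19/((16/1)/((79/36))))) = 4224/79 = 53.47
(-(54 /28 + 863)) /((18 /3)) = -12109 /84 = -144.15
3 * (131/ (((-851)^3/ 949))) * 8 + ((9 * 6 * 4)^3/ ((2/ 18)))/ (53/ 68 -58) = -1267010174607431016/ 799334681147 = -1585080.95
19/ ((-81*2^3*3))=-19/ 1944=-0.01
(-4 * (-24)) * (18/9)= 192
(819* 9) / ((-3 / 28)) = -68796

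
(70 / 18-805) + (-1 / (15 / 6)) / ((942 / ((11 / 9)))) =-16979561 / 21195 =-801.11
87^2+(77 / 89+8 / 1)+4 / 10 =3372328 / 445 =7578.27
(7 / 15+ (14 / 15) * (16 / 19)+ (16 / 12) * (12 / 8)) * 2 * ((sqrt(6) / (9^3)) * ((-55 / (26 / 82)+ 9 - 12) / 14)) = -236282 * sqrt(6) / 2100735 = -0.28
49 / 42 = 7 / 6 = 1.17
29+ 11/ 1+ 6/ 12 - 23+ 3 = 41/ 2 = 20.50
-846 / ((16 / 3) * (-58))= 1269 / 464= 2.73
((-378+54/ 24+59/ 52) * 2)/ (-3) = 9740/ 39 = 249.74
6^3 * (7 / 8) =189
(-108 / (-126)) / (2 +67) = 2 / 161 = 0.01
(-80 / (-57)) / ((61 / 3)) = 80 / 1159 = 0.07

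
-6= -6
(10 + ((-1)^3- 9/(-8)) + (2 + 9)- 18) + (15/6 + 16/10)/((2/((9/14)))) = 4.44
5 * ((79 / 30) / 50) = 79 / 300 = 0.26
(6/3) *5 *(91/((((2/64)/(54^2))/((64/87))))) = 1811496960/29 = 62465412.41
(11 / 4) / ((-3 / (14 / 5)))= -77 / 30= -2.57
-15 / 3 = -5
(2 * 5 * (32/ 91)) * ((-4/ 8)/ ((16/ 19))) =-190/ 91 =-2.09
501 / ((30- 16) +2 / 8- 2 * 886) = -2004 / 7031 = -0.29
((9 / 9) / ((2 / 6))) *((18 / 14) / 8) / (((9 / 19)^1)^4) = 130321 / 13608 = 9.58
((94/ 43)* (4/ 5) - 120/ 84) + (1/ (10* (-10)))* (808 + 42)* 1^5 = -24621/ 3010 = -8.18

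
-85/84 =-1.01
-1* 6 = -6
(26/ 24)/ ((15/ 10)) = 13/ 18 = 0.72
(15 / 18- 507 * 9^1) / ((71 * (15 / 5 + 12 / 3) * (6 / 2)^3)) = -27373 / 80514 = -0.34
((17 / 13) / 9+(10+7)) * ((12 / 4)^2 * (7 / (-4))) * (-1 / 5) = 7021 / 130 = 54.01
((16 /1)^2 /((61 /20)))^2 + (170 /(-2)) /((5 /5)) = 6959.99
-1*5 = -5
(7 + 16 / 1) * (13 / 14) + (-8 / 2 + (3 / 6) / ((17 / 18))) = 4257 / 238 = 17.89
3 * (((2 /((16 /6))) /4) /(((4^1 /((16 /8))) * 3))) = 3 /32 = 0.09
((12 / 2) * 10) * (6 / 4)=90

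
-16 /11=-1.45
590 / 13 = 45.38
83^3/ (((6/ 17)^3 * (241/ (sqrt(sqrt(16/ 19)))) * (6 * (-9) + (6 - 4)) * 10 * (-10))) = 9.94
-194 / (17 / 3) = -582 / 17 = -34.24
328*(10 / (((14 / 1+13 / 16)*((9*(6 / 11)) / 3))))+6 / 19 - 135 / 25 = 26390561 / 202635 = 130.24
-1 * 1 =-1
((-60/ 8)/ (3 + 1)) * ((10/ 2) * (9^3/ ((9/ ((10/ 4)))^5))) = -78125/ 6912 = -11.30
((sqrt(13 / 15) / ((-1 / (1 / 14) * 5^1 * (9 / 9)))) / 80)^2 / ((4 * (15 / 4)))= 13 / 7056000000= 0.00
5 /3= 1.67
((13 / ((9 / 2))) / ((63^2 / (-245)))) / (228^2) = -0.00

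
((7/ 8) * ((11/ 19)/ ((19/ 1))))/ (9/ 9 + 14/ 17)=1309/ 89528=0.01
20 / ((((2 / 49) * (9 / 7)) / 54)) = 20580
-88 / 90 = -44 / 45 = -0.98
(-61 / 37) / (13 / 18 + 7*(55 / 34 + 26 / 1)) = -9333 / 1098493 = -0.01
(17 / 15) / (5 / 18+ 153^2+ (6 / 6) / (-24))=24 / 495725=0.00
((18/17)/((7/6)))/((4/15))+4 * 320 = 1283.40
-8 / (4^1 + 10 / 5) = -4 / 3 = -1.33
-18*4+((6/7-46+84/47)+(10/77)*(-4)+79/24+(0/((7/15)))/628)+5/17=-112.29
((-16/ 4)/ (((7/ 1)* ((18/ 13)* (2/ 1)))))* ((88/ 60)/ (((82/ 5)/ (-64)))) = 9152/ 7749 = 1.18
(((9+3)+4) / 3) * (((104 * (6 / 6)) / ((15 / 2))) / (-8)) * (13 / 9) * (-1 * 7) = 37856 / 405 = 93.47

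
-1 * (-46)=46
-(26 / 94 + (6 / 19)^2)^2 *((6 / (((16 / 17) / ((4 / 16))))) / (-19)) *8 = 2079179475 / 21878810764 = 0.10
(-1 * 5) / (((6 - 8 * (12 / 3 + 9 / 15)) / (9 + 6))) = 375 / 154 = 2.44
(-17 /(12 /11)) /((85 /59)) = -649 /60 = -10.82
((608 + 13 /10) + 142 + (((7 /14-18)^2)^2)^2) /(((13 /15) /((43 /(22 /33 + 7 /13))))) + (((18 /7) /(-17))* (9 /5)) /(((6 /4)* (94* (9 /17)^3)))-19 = 4117723393890876607 /11370240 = 362149206515.51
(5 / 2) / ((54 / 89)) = 445 / 108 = 4.12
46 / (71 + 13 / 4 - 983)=-184 / 3635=-0.05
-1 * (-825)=825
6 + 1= 7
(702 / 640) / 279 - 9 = -89241 / 9920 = -9.00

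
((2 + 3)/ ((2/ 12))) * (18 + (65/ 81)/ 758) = 5526145/ 10233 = 540.03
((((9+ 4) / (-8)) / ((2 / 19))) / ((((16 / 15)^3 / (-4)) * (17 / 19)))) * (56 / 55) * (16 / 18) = 2463825 / 47872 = 51.47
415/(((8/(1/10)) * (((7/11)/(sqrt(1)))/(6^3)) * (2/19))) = 468369/28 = 16727.46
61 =61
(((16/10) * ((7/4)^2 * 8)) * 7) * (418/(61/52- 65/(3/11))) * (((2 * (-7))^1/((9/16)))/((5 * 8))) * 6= 1670020352/924925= 1805.57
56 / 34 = 28 / 17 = 1.65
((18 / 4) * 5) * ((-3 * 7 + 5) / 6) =-60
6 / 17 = 0.35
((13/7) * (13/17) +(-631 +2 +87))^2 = 4138220241/14161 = 292226.55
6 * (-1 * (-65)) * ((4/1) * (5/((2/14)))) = 54600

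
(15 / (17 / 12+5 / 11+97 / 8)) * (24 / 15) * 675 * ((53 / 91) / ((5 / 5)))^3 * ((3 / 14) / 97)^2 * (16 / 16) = 286522719120 / 256748647156729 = 0.00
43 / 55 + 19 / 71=4098 / 3905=1.05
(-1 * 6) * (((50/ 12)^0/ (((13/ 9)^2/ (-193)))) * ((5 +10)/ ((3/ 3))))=1406970/ 169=8325.27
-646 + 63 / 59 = -38051 / 59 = -644.93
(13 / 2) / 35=13 / 70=0.19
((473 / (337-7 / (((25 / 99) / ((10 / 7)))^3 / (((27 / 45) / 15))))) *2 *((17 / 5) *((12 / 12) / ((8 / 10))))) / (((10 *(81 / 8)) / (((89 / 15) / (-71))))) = -8766700250 / 756384166449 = -0.01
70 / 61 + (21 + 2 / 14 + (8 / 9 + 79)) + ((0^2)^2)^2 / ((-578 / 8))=392675 / 3843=102.18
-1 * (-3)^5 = 243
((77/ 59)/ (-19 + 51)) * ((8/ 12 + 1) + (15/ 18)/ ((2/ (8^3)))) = 8.77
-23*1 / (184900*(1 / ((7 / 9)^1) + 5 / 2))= -0.00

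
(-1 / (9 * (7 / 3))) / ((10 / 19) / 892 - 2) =0.02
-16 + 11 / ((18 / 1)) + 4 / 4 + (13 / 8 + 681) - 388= 280.24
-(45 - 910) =865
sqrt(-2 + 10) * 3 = 6 * sqrt(2) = 8.49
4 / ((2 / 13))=26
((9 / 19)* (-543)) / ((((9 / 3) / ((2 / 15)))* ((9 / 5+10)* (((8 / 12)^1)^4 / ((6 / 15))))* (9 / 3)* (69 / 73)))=-356751 / 515660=-0.69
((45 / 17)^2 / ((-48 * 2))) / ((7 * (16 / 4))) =-675 / 258944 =-0.00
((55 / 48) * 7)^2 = 148225 / 2304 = 64.33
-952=-952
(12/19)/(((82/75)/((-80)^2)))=2880000/779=3697.05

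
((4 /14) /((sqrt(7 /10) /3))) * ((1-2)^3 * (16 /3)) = -32 * sqrt(70) /49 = -5.46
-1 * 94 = -94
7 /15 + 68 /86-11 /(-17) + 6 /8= 116423 /43860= 2.65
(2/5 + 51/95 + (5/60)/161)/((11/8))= 0.68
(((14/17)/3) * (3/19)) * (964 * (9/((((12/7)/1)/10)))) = 708540/323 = 2193.62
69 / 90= 23 / 30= 0.77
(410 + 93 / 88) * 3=108519 / 88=1233.17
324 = 324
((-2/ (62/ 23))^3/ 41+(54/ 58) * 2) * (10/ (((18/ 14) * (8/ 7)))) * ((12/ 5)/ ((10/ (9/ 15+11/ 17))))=170374707307/ 45162411225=3.77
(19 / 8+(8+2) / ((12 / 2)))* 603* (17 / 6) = 110483 / 16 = 6905.19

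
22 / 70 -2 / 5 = -3 / 35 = -0.09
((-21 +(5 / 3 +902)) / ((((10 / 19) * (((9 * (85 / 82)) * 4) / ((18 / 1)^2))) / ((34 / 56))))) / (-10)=-773547 / 875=-884.05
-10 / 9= -1.11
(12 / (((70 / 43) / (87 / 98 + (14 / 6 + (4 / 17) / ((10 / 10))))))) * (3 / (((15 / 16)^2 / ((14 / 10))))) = 7606528 / 62475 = 121.75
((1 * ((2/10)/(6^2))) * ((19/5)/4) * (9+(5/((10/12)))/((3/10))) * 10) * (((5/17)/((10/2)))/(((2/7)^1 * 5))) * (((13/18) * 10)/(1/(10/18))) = 50141/198288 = 0.25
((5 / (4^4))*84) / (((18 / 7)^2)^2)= 84035 / 2239488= 0.04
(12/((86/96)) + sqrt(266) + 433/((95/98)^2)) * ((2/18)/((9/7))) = 7 * sqrt(266)/81 + 1288106932/31434075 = 42.39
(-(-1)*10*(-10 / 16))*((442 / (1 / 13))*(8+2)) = -359125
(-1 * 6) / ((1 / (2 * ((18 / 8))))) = -27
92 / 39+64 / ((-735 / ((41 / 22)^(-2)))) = 12495684 / 5353985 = 2.33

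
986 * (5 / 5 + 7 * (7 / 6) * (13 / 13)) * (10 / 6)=135575 / 9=15063.89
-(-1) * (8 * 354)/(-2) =-1416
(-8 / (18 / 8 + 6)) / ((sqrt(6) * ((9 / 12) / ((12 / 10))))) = -128 * sqrt(6) / 495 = -0.63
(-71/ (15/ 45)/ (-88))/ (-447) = -71/ 13112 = -0.01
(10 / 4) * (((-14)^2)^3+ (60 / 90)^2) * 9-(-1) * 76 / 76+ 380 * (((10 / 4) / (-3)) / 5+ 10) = 508254923 / 3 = 169418307.67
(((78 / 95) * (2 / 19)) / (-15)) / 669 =-52 / 6037725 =-0.00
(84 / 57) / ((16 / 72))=126 / 19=6.63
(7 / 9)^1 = 0.78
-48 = -48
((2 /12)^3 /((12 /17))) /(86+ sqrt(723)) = 731 /8648208 - 17 * sqrt(723) /17296416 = 0.00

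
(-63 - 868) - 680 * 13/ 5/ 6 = -3677/ 3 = -1225.67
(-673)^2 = 452929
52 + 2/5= 262/5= 52.40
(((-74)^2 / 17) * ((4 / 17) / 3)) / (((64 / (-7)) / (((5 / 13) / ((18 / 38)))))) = -910385 / 405756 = -2.24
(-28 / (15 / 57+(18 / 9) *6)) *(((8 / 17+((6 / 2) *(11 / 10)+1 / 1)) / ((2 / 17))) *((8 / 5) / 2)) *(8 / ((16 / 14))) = -3020164 / 5825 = -518.48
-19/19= -1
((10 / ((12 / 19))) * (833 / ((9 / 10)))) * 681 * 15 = 449091125 / 3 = 149697041.67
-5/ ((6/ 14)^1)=-11.67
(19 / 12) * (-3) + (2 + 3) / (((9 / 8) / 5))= 629 / 36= 17.47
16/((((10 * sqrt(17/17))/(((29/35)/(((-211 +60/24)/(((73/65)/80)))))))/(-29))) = 61393/23716875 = 0.00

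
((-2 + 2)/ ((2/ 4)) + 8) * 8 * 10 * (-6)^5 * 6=-29859840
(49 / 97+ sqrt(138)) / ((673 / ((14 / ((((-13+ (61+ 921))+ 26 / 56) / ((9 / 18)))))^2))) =0.00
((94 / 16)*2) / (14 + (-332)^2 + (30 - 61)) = 47 / 440828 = 0.00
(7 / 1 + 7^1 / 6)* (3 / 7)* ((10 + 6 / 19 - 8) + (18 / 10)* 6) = 4361 / 95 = 45.91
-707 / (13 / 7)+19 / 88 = -435265 / 1144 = -380.48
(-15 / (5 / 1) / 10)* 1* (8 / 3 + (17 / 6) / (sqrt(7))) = -4 / 5 - 17* sqrt(7) / 140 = -1.12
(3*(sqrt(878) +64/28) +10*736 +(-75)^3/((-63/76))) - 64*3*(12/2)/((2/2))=3*sqrt(878) +3606004/7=515232.32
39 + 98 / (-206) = 3968 / 103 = 38.52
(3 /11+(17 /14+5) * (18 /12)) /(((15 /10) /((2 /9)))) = 985 /693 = 1.42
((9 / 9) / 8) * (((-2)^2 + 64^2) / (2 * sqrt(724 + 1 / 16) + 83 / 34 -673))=-56753225 / 73778048 -296225 * sqrt(11585) / 516446336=-0.83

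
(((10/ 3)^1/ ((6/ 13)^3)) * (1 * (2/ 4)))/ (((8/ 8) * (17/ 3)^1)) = 10985/ 3672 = 2.99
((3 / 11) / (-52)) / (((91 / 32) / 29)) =-696 / 13013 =-0.05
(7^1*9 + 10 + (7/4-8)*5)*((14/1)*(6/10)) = 3507/10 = 350.70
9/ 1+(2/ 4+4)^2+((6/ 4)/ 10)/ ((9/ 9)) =147/ 5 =29.40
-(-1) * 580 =580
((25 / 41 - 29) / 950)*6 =-3492 / 19475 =-0.18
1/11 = 0.09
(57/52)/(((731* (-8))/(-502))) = 14307/152048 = 0.09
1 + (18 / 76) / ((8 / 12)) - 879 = -66701 / 76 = -877.64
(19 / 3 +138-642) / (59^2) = -1493 / 10443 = -0.14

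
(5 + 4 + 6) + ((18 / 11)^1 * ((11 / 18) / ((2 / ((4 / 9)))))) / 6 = 406 / 27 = 15.04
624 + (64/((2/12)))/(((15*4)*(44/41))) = 34648/55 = 629.96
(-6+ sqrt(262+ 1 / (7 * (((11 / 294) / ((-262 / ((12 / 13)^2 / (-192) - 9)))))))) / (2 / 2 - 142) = 2 / 47 - sqrt(185853571574) / 3146979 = -0.09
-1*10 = -10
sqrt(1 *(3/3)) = 1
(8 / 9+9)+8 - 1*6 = 11.89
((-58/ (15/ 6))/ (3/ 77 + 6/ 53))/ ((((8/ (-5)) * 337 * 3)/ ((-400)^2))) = 15080.36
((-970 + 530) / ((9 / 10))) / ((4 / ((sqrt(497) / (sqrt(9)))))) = -1100 * sqrt(497) / 27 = -908.25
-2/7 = -0.29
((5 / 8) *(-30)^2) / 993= 375 / 662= 0.57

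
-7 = -7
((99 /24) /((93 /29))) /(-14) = -319 /3472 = -0.09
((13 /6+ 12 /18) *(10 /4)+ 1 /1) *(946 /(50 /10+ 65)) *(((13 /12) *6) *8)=596453 /105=5680.50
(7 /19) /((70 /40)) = 4 /19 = 0.21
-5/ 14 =-0.36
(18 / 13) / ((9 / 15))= 30 / 13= 2.31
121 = 121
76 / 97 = 0.78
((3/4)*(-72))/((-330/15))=27/11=2.45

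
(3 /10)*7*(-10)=-21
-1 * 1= -1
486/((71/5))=2430/71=34.23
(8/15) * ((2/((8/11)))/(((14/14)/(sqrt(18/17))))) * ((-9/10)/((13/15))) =-1.57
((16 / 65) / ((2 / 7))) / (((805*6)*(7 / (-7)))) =-4 / 22425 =-0.00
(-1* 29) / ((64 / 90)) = -1305 / 32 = -40.78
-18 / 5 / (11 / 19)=-342 / 55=-6.22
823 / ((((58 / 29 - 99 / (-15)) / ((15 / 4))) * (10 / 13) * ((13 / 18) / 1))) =111105 / 172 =645.96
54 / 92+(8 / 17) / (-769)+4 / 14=3670937 / 4209506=0.87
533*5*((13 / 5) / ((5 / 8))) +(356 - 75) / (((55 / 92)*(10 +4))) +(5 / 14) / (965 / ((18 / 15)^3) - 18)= 99954661346 / 8988749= 11119.97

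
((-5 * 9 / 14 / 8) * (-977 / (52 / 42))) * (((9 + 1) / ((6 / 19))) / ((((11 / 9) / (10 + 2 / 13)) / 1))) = 83409.93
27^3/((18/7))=15309/2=7654.50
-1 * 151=-151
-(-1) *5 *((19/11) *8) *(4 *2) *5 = 30400/11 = 2763.64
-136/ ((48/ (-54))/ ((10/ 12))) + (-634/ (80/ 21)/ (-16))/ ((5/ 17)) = 521169/ 3200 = 162.87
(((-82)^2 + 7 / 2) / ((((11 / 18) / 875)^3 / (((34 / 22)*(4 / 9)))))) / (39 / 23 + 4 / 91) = 415653089030156250000 / 53307881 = 7797216494689.71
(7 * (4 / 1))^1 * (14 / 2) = 196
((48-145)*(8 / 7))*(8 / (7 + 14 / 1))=-6208 / 147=-42.23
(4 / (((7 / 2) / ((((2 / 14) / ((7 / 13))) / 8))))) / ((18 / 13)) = 0.03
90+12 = 102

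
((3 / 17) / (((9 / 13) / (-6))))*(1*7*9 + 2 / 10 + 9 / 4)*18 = -9009 / 5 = -1801.80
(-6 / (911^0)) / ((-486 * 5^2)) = 1 / 2025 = 0.00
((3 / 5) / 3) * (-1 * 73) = -73 / 5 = -14.60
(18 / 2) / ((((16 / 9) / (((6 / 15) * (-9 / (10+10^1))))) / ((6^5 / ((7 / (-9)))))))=1594323 / 175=9110.42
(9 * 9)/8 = 81/8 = 10.12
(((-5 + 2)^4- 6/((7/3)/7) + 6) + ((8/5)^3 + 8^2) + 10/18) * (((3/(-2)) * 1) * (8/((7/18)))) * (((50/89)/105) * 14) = -4955456/15575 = -318.17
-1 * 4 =-4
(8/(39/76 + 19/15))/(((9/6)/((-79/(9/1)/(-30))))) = 48032/54783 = 0.88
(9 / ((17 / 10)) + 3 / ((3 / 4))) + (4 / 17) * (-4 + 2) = 150 / 17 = 8.82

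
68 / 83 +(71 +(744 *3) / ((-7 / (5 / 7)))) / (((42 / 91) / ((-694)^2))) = -1995851169586 / 12201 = -163580949.89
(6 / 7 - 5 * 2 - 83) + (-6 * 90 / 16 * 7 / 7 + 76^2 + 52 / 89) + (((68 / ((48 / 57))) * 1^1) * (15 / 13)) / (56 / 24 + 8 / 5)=5422902333 / 955682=5674.38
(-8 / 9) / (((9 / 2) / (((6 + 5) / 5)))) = -176 / 405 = -0.43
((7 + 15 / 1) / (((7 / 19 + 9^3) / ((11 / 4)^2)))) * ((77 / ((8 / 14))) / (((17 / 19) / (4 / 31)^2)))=258984649 / 452796292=0.57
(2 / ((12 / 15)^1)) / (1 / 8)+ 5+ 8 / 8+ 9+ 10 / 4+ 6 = 87 / 2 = 43.50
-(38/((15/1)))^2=-1444/225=-6.42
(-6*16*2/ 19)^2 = 36864/ 361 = 102.12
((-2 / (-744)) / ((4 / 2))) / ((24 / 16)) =1 / 1116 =0.00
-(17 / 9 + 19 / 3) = -74 / 9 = -8.22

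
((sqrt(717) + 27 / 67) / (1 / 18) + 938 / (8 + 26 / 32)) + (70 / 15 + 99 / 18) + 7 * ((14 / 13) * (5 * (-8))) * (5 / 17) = 48954891 / 1391858 + 18 * sqrt(717) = 517.16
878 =878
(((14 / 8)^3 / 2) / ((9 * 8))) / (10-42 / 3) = -343 / 36864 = -0.01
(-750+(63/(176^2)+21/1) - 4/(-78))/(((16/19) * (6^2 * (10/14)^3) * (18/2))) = -5738963047699/782825472000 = -7.33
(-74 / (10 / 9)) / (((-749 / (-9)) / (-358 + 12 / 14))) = 1498500 / 5243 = 285.81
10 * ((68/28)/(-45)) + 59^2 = 219269/63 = 3480.46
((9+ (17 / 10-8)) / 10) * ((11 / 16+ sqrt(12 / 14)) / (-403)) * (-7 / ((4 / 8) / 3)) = 6237 / 322400+ 81 * sqrt(42) / 20150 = 0.05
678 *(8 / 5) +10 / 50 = 1085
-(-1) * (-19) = -19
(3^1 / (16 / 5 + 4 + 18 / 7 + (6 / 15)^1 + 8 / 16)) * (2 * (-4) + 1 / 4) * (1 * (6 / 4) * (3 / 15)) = -217 / 332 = -0.65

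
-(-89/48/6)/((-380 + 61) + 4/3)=-89/91488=-0.00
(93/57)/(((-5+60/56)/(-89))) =38626/1045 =36.96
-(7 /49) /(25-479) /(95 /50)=5 /30191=0.00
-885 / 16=-55.31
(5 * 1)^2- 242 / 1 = -217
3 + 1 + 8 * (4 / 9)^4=28292 / 6561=4.31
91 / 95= 0.96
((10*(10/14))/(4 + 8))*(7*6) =25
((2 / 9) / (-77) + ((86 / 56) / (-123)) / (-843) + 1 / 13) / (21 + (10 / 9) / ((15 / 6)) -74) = -30744177 / 21819529732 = -0.00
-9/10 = -0.90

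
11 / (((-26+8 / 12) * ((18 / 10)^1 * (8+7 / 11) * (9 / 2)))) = -121 / 19494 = -0.01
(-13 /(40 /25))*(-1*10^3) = 8125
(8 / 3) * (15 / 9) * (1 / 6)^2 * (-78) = -260 / 27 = -9.63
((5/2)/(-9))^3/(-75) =5/17496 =0.00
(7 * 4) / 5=28 / 5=5.60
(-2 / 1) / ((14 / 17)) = -17 / 7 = -2.43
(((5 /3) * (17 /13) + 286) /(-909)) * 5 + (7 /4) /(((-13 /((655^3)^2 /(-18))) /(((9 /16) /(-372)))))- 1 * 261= -502469521039313502907 /562678272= -892996133035.88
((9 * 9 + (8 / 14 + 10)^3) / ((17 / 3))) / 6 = 37.13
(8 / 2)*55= 220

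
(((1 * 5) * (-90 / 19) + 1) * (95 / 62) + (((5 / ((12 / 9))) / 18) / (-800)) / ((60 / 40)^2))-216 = -67163071 / 267840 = -250.76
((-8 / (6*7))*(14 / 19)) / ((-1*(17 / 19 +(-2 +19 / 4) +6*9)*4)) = 0.00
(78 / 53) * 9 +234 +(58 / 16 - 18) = 98737 / 424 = 232.87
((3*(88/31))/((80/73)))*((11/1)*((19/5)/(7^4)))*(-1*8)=-1.08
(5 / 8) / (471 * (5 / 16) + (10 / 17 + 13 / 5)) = 850 / 204511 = 0.00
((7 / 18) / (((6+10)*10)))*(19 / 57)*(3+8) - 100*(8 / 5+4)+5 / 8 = -4832923 / 8640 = -559.37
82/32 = 41/16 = 2.56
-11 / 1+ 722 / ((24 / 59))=21167 / 12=1763.92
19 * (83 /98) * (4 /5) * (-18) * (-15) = 170316 /49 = 3475.84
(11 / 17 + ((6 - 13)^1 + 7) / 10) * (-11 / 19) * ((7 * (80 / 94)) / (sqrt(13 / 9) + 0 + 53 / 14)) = -226250640 / 345109673 + 19921440 * sqrt(13) / 345109673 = -0.45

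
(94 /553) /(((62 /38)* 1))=1786 /17143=0.10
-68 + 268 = 200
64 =64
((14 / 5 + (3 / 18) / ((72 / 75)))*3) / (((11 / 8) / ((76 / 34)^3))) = 58740476 / 810645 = 72.46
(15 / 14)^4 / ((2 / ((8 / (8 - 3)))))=10125 / 9604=1.05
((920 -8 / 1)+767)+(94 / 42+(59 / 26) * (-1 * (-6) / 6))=919195 / 546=1683.51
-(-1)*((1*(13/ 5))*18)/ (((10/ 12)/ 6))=8424/ 25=336.96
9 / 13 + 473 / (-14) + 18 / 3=-4931 / 182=-27.09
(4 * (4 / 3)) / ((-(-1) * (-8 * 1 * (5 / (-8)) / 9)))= 48 / 5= 9.60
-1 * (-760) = 760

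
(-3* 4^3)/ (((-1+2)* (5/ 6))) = -1152/ 5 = -230.40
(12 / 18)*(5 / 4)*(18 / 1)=15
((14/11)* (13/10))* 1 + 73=4106/55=74.65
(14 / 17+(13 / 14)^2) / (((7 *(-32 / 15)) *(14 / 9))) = -758295 / 10449152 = -0.07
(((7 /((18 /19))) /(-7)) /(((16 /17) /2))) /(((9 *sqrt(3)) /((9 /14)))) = -323 *sqrt(3) /6048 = -0.09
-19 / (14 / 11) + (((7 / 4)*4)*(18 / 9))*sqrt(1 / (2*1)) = -209 / 14 + 7*sqrt(2) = -5.03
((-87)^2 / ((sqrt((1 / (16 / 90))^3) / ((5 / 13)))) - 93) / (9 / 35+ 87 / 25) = -5425 / 218+ 235480 *sqrt(10) / 12753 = 33.51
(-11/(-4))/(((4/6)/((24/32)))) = 99/32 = 3.09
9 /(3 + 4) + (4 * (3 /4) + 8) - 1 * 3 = 65 /7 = 9.29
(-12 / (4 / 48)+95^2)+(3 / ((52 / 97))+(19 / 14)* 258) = 3362173 / 364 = 9236.74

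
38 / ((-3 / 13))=-494 / 3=-164.67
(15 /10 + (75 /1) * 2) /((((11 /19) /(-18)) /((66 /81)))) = -3838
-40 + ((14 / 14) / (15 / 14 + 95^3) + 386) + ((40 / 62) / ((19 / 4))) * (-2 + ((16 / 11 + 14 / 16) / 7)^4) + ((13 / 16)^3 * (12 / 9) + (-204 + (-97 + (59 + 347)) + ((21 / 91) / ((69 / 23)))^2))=58250039973191667038025253 / 129028457584069327764480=451.45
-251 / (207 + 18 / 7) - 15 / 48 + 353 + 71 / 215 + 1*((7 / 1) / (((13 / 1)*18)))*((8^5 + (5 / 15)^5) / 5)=547.87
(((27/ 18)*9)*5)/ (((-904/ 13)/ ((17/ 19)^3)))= -8622315/ 12401072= -0.70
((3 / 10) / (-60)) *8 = -1 / 25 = -0.04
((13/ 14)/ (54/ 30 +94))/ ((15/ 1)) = 13/ 20118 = 0.00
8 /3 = 2.67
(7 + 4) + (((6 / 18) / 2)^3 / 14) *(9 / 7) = 25873 / 2352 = 11.00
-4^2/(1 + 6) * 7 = -16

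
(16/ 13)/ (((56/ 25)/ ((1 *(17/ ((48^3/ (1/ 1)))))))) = 0.00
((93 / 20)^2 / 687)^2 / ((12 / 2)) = 2770563 / 16781120000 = 0.00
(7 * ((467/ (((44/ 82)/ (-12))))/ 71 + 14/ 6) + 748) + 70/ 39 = -8027287/ 30459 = -263.54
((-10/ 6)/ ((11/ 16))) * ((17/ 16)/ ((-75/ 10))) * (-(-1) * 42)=14.42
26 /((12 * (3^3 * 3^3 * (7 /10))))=0.00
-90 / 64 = -45 / 32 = -1.41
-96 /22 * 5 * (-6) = 1440 /11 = 130.91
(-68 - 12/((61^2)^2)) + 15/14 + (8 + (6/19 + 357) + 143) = 1625626342777/3682993706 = 441.39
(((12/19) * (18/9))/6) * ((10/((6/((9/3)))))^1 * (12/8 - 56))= -1090/19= -57.37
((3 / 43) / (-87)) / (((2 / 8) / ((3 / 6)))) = -2 / 1247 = -0.00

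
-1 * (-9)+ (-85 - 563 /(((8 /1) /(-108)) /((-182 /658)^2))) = 505.48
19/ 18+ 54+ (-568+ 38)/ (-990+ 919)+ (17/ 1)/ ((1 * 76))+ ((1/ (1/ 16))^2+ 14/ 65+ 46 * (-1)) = 272.96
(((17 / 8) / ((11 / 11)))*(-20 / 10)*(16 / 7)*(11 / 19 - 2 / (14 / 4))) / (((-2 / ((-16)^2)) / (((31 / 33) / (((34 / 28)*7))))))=31744 / 30723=1.03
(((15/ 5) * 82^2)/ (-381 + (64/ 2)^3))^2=406909584/ 1048917769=0.39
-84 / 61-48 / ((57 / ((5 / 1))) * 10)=-2084 / 1159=-1.80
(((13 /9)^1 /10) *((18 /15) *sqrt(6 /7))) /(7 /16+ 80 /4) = 208 *sqrt(42) /171675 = 0.01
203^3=8365427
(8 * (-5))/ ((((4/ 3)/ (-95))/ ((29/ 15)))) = 5510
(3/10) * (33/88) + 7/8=79/80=0.99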